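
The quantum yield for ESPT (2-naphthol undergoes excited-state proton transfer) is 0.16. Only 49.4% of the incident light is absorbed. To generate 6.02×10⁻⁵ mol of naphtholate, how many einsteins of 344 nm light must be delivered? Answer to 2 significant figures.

Photons that must be absorbed: 6.02×10⁻⁵ / 0.16 = 3.763×10⁻⁴ mol.
Incident photons needed: 3.763×10⁻⁴ / 0.494 = 7.617×10⁻⁴ mol.

7.6×10⁻⁴ einstein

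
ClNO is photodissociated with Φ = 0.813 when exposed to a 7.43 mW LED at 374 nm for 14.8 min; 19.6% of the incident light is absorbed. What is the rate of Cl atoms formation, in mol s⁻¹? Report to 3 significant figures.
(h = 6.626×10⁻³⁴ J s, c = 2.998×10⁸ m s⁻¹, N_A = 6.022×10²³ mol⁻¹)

Photon energy at 374 nm: hc/λ = (6.626×10⁻³⁴)(2.998×10⁸)/(374×10⁻⁹) = 5.311×10⁻¹⁹ J.
Energy delivered: (7.43 mW)(888 s) = 6.598 J.
Photons incident: 6.598 / 5.311×10⁻¹⁹ = 1.242×10¹⁹, i.e. 1.242×10¹⁹/6.022×10²³ = 2.062×10⁻⁵ mol.
Photons absorbed: 0.196 × 2.062×10⁻⁵ = 4.042×10⁻⁶ mol.
Product formed: 0.813 × 4.042×10⁻⁶ = 3.286×10⁻⁶ mol.
Rate: 3.286×10⁻⁶ / 888 s = 3.70×10⁻⁹ mol s⁻¹.

3.70×10⁻⁹ mol s⁻¹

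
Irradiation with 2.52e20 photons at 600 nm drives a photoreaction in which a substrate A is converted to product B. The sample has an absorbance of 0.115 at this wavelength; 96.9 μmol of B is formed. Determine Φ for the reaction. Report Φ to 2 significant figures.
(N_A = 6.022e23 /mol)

Product: 96.9 μmol = 9.69e-5 mol.
Moles of photons: 2.52e20 / 6.022e23 = 4.185e-4 mol.
Fraction absorbed: 1 − 10^(−0.115) = 0.2326.
Photons absorbed: 0.2326 × 4.185e-4 = 9.734e-5 mol.
Φ = 9.69e-5 mol / 9.734e-5 mol photons = 1.0.

Φ = 1.0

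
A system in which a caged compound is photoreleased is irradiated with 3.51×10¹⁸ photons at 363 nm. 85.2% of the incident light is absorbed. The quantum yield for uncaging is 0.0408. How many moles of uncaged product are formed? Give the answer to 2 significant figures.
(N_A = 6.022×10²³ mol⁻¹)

Moles of photons: 3.51×10¹⁸ / 6.022×10²³ = 5.829×10⁻⁶ mol.
Photons absorbed: 0.852 × 5.829×10⁻⁶ = 4.966×10⁻⁶ mol.
Product: Φ × n_abs = 0.0408 × 4.966×10⁻⁶ = 2.026×10⁻⁷ mol.

2.0×10⁻⁷ mol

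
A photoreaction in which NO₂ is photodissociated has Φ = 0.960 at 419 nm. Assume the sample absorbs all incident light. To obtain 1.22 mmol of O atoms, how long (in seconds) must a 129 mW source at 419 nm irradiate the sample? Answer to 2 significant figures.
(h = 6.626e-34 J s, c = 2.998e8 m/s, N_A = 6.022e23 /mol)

t ≈ 2800 s

Product: 1.22 mmol = 0.00122 mol.
Photons that must be absorbed: 0.00122 / 0.960 = 0.001271 mol.
Photon energy: hc/λ = 4.741e-19 J; per mole, 2.855e5 J mol⁻¹.
Energy required: 0.001271 × 2.855e5 = 362.9 J.
Time: 362.9 J / 0.129 W = 2800 s.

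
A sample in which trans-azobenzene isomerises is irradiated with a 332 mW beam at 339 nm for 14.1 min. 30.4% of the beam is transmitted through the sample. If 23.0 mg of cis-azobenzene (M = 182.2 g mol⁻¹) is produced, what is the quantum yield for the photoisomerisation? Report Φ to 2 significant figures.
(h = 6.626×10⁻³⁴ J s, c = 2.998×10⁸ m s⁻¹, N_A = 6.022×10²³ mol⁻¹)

Product: 23.0 mg / 182.2 g mol⁻¹ = 1.262×10⁻⁴ mol.
Photon energy at 339 nm: hc/λ = (6.626×10⁻³⁴)(2.998×10⁸)/(339×10⁻⁹) = 5.860×10⁻¹⁹ J.
Energy delivered: (332 mW)(846 s) = 280.9 J.
Photons incident: 280.9 / 5.860×10⁻¹⁹ = 4.794×10²⁰, i.e. 4.794×10²⁰/6.022×10²³ = 7.961×10⁻⁴ mol.
Fraction absorbed: 1 − 30.4/100 = 0.6960.
Photons absorbed: 0.6960 × 7.961×10⁻⁴ = 5.541×10⁻⁴ mol.
Φ = 1.262×10⁻⁴ mol / 5.541×10⁻⁴ mol photons = 0.23.

Φ = 0.23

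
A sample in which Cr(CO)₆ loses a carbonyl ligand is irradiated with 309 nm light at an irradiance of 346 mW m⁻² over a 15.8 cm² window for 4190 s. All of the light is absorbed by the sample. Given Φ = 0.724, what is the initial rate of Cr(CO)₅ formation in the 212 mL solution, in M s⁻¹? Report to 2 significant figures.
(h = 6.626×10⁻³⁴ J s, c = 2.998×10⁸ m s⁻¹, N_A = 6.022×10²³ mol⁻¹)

4.8×10⁻⁹ M s⁻¹

Photon energy at 309 nm: hc/λ = (6.626×10⁻³⁴)(2.998×10⁸)/(309×10⁻⁹) = 6.429×10⁻¹⁹ J.
Energy delivered: (346 mW m⁻²)(15.8×10⁻⁴ m²)(4190 s) = 2.291 J.
Photons incident: 2.291 / 6.429×10⁻¹⁹ = 3.564×10¹⁸, i.e. 3.564×10¹⁸/6.022×10²³ = 5.918×10⁻⁶ mol.
Product formed: 0.724 × 5.918×10⁻⁶ = 4.285×10⁻⁶ mol.
Rate: 4.285×10⁻⁶ mol / (4190 s × 0.212 L) = 4.8×10⁻⁹ M s⁻¹.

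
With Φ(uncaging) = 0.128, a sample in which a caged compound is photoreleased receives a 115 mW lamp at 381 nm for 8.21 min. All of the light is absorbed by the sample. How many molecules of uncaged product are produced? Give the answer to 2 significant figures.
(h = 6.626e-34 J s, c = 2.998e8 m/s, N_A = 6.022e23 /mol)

1.4e19 molecules

Photon energy at 381 nm: hc/λ = (6.626e-34)(2.998e8)/(381e-9) = 5.214e-19 J.
Energy delivered: (115 mW)(492.6 s) = 56.65 J.
Photons incident: 56.65 / 5.214e-19 = 1.086e20, i.e. 1.086e20/6.022e23 = 1.803e-4 mol.
Product: Φ × n_abs = 0.128 × 1.803e-4 = 2.308e-5 mol.
As a count: 2.308e-5 × 6.022e23 = 1.4e19.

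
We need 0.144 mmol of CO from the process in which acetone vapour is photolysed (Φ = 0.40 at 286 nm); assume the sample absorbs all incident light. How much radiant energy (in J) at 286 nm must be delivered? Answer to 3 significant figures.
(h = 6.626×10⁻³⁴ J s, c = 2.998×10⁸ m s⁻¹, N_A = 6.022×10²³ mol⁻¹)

Product: 0.144 mmol = 1.44×10⁻⁴ mol.
Photons that must be absorbed: 1.44×10⁻⁴ / 0.40 = 3.600×10⁻⁴ mol.
Photon energy: hc/λ = 6.946×10⁻¹⁹ J; per mole, 4.183×10⁵ J mol⁻¹.
Energy required: 3.600×10⁻⁴ × 4.183×10⁵ = 151 J.

151 J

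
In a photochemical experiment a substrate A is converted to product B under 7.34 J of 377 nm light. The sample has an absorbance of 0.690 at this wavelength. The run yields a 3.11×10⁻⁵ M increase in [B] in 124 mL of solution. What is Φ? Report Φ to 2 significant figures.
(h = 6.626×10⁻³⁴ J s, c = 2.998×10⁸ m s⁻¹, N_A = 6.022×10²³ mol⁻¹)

Φ = 0.21

Product: (3.11×10⁻⁵ M)(0.124 L) = 3.856×10⁻⁶ mol.
Photon energy at 377 nm: hc/λ = (6.626×10⁻³⁴)(2.998×10⁸)/(377×10⁻⁹) = 5.269×10⁻¹⁹ J.
Photons incident: 7.34 / 5.269×10⁻¹⁹ = 1.393×10¹⁹, i.e. 1.393×10¹⁹/6.022×10²³ = 2.313×10⁻⁵ mol.
Fraction absorbed: 1 − 10^(−0.690) = 0.7958.
Photons absorbed: 0.7958 × 2.313×10⁻⁵ = 1.841×10⁻⁵ mol.
Φ = 3.856×10⁻⁶ mol / 1.841×10⁻⁵ mol photons = 0.21.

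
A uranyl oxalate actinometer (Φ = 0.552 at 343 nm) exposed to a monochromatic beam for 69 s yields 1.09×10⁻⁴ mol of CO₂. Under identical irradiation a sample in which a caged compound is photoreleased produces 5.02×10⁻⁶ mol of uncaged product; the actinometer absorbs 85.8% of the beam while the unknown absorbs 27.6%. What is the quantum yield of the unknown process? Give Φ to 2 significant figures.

Photons absorbed by the actinometer: 1.09×10⁻⁴ / 0.552 = 1.975×10⁻⁴ mol.
Incident flux: 1.975×10⁻⁴ / 0.858 = 2.302×10⁻⁴ einstein.
Absorbed by unknown: 0.276 × 2.302×10⁻⁴ = 6.354×10⁻⁵ mol.
Φ(unknown) = 5.02×10⁻⁶ / 6.354×10⁻⁵ = 0.079.

Φ = 0.079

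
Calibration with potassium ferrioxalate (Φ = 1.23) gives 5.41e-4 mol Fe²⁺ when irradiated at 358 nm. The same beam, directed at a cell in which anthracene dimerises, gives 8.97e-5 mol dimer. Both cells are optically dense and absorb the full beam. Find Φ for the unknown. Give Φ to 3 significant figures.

Photons absorbed by the actinometer: 5.41e-4 / 1.23 = 4.398e-4 mol.
Φ(unknown) = 8.97e-5 / 4.398e-4 = 0.204.

Φ = 0.204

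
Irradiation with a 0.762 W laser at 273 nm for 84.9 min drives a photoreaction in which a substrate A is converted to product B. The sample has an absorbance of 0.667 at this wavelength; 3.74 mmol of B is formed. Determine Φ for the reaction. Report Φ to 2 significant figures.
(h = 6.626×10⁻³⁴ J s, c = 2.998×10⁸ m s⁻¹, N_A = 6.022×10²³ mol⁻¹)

Φ = 0.54

Product: 3.74 mmol = 0.00374 mol.
Photon energy at 273 nm: hc/λ = (6.626×10⁻³⁴)(2.998×10⁸)/(273×10⁻⁹) = 7.276×10⁻¹⁹ J.
Energy delivered: (0.762 W)(5094 s) = 3882 J.
Photons incident: 3882 / 7.276×10⁻¹⁹ = 5.335×10²¹, i.e. 5.335×10²¹/6.022×10²³ = 0.008859 mol.
Fraction absorbed: 1 − 10^(−0.667) = 0.7847.
Photons absorbed: 0.7847 × 0.008859 = 0.006952 mol.
Φ = 0.00374 mol / 0.006952 mol photons = 0.54.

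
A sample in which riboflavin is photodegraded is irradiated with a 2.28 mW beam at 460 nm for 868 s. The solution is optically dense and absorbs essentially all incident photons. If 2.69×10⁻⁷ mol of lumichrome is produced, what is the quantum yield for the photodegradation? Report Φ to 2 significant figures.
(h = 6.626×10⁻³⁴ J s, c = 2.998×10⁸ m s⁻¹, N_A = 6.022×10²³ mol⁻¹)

Φ = 0.035

Photon energy at 460 nm: hc/λ = (6.626×10⁻³⁴)(2.998×10⁸)/(460×10⁻⁹) = 4.318×10⁻¹⁹ J.
Energy delivered: (2.28 mW)(868 s) = 1.979 J.
Photons incident: 1.979 / 4.318×10⁻¹⁹ = 4.583×10¹⁸, i.e. 4.583×10¹⁸/6.022×10²³ = 7.610×10⁻⁶ mol.
Φ = 2.69×10⁻⁷ mol / 7.610×10⁻⁶ mol photons = 0.035.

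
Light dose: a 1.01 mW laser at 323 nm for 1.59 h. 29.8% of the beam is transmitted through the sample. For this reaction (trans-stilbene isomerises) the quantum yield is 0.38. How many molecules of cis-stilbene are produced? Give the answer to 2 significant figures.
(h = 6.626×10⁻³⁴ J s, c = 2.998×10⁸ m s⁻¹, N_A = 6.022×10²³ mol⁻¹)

Photon energy at 323 nm: hc/λ = (6.626×10⁻³⁴)(2.998×10⁸)/(323×10⁻⁹) = 6.150×10⁻¹⁹ J.
Energy delivered: (1.01 mW)(5724 s) = 5.781 J.
Photons incident: 5.781 / 6.150×10⁻¹⁹ = 9.400×10¹⁸, i.e. 9.400×10¹⁸/6.022×10²³ = 1.561×10⁻⁵ mol.
Fraction absorbed: 1 − 29.8/100 = 0.7020.
Photons absorbed: 0.7020 × 1.561×10⁻⁵ = 1.096×10⁻⁵ mol.
Product: Φ × n_abs = 0.38 × 1.096×10⁻⁵ = 4.165×10⁻⁶ mol.
As a count: 4.165×10⁻⁶ × 6.022×10²³ = 2.5×10¹⁸.

2.5×10¹⁸ molecules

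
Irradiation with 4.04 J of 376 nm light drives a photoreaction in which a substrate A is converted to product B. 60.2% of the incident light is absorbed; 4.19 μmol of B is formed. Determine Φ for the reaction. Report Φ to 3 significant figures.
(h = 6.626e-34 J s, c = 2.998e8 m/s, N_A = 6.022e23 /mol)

Product: 4.19 μmol = 4.19e-6 mol.
Photon energy at 376 nm: hc/λ = (6.626e-34)(2.998e8)/(376e-9) = 5.283e-19 J.
Photons incident: 4.04 / 5.283e-19 = 7.647e18, i.e. 7.647e18/6.022e23 = 1.270e-5 mol.
Photons absorbed: 0.602 × 1.270e-5 = 7.645e-6 mol.
Φ = 4.19e-6 mol / 7.645e-6 mol photons = 0.548.

Φ = 0.548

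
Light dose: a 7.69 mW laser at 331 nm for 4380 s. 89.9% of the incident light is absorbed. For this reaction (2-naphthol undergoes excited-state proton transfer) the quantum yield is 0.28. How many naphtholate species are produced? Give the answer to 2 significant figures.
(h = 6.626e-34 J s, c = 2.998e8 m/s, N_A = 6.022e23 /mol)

1.4e19 species

Photon energy at 331 nm: hc/λ = (6.626e-34)(2.998e8)/(331e-9) = 6.001e-19 J.
Energy delivered: (7.69 mW)(4380 s) = 33.68 J.
Photons incident: 33.68 / 6.001e-19 = 5.612e19, i.e. 5.612e19/6.022e23 = 9.319e-5 mol.
Photons absorbed: 0.899 × 9.319e-5 = 8.378e-5 mol.
Product: Φ × n_abs = 0.28 × 8.378e-5 = 2.346e-5 mol.
As a count: 2.346e-5 × 6.022e23 = 1.4e19.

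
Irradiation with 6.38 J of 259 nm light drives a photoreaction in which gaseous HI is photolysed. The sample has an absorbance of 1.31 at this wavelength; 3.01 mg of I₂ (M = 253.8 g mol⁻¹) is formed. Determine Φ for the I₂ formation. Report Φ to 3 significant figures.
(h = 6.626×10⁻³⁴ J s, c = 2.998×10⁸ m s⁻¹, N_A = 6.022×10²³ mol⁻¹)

Φ = 0.903

Product: 3.01 mg / 253.8 g mol⁻¹ = 1.186×10⁻⁵ mol.
Photon energy at 259 nm: hc/λ = (6.626×10⁻³⁴)(2.998×10⁸)/(259×10⁻⁹) = 7.670×10⁻¹⁹ J.
Photons incident: 6.38 / 7.670×10⁻¹⁹ = 8.318×10¹⁸, i.e. 8.318×10¹⁸/6.022×10²³ = 1.381×10⁻⁵ mol.
Fraction absorbed: 1 − 10^(−1.31) = 0.9510.
Photons absorbed: 0.9510 × 1.381×10⁻⁵ = 1.313×10⁻⁵ mol.
Φ = 1.186×10⁻⁵ mol / 1.313×10⁻⁵ mol photons = 0.903.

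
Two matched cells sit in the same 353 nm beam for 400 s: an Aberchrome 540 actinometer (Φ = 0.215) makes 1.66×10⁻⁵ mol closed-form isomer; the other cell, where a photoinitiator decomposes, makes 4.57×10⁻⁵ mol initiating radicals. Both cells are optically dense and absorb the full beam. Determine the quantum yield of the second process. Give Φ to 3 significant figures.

Photons absorbed by the actinometer: 1.66×10⁻⁵ / 0.215 = 7.721×10⁻⁵ mol.
Φ(unknown) = 4.57×10⁻⁵ / 7.721×10⁻⁵ = 0.592.

Φ = 0.592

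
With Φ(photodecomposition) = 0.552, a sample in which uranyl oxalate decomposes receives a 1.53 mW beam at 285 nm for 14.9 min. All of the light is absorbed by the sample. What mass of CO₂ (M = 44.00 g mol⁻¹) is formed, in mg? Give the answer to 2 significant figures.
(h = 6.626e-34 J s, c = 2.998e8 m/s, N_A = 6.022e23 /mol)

0.079 mg

Photon energy at 285 nm: hc/λ = (6.626e-34)(2.998e8)/(285e-9) = 6.970e-19 J.
Energy delivered: (1.53 mW)(894 s) = 1.368 J.
Photons incident: 1.368 / 6.970e-19 = 1.963e18, i.e. 1.963e18/6.022e23 = 3.260e-6 mol.
Product: Φ × n_abs = 0.552 × 3.260e-6 = 1.800e-6 mol.
Mass: 1.800e-6 × 44.00 = 7.920e-5 g = 0.079 mg.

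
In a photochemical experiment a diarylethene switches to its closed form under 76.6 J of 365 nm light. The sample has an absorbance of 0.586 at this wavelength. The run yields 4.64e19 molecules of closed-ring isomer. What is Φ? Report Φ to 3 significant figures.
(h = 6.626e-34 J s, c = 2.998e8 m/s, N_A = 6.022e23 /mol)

Φ = 0.445

Product: 4.64e19 / 6.022e23 = 7.705e-5 mol.
Photon energy at 365 nm: hc/λ = (6.626e-34)(2.998e8)/(365e-9) = 5.442e-19 J.
Photons incident: 76.6 / 5.442e-19 = 1.408e20, i.e. 1.408e20/6.022e23 = 2.338e-4 mol.
Fraction absorbed: 1 − 10^(−0.586) = 0.7406.
Photons absorbed: 0.7406 × 2.338e-4 = 1.732e-4 mol.
Φ = 7.705e-5 mol / 1.732e-4 mol photons = 0.445.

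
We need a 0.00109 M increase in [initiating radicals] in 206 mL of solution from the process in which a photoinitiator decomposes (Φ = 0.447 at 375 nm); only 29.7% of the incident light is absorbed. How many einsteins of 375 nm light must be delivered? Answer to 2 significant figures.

Product: (0.00109 M)(0.206 L) = 2.245×10⁻⁴ mol.
Photons that must be absorbed: 2.245×10⁻⁴ / 0.447 = 5.022×10⁻⁴ mol.
Incident photons needed: 5.022×10⁻⁴ / 0.297 = 0.001691 mol.

0.0017 einstein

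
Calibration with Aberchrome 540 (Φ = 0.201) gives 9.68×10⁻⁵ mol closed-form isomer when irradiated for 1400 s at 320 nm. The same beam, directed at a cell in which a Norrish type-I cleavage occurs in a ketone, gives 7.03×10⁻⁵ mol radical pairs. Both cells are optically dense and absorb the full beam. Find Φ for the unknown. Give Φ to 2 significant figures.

Φ = 0.15

Photons absorbed by the actinometer: 9.68×10⁻⁵ / 0.201 = 4.816×10⁻⁴ mol.
Φ(unknown) = 7.03×10⁻⁵ / 4.816×10⁻⁴ = 0.15.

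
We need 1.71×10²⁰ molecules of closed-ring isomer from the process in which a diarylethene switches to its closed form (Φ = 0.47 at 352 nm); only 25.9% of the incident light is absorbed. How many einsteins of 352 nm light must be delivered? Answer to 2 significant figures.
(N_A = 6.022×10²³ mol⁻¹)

Product: 1.71×10²⁰ / 6.022×10²³ = 2.840×10⁻⁴ mol.
Photons that must be absorbed: 2.840×10⁻⁴ / 0.47 = 6.043×10⁻⁴ mol.
Incident photons needed: 6.043×10⁻⁴ / 0.259 = 0.002333 mol.

0.0023 einstein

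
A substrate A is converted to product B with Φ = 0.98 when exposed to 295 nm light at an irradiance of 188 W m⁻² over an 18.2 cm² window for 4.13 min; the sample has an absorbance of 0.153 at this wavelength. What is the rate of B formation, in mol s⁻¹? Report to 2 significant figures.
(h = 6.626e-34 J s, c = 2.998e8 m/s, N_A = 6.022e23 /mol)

Photon energy at 295 nm: hc/λ = (6.626e-34)(2.998e8)/(295e-9) = 6.734e-19 J.
Energy delivered: (188 W m⁻²)(18.2e-4 m²)(247.8 s) = 84.79 J.
Photons incident: 84.79 / 6.734e-19 = 1.259e20, i.e. 1.259e20/6.022e23 = 2.091e-4 mol.
Fraction absorbed: 1 − 10^(−0.153) = 0.2969.
Photons absorbed: 0.2969 × 2.091e-4 = 6.208e-5 mol.
Product formed: 0.98 × 6.208e-5 = 6.084e-5 mol.
Rate: 6.084e-5 / 247.8 s = 2.5e-7 mol s⁻¹.

2.5e-7 mol s⁻¹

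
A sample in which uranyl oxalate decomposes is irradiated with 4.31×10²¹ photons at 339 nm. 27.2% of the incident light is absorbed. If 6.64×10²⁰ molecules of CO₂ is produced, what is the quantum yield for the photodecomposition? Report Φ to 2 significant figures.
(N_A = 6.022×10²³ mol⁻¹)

Φ = 0.57

Product: 6.64×10²⁰ / 6.022×10²³ = 0.001103 mol.
Moles of photons: 4.31×10²¹ / 6.022×10²³ = 0.007157 mol.
Photons absorbed: 0.272 × 0.007157 = 0.001947 mol.
Φ = 0.001103 mol / 0.001947 mol photons = 0.57.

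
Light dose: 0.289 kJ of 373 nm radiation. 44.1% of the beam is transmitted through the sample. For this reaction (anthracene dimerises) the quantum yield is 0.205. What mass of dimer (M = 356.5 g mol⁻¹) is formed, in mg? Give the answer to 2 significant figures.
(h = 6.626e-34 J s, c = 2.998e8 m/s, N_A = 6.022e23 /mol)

Photon energy at 373 nm: hc/λ = (6.626e-34)(2.998e8)/(373e-9) = 5.326e-19 J.
Incident energy: 0.289 kJ = 289 J.
Photons incident: 289 / 5.326e-19 = 5.426e20, i.e. 5.426e20/6.022e23 = 9.010e-4 mol.
Fraction absorbed: 1 − 44.1/100 = 0.5590.
Photons absorbed: 0.5590 × 9.010e-4 = 5.037e-4 mol.
Product: Φ × n_abs = 0.205 × 5.037e-4 = 1.033e-4 mol.
Mass: 1.033e-4 × 356.5 = 0.03683 g = 37 mg.

37 mg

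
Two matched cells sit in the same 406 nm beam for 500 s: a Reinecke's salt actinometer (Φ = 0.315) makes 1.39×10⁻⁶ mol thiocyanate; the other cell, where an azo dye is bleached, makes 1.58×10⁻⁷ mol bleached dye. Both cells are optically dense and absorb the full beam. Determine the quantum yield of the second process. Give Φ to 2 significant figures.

Φ = 0.036

Photons absorbed by the actinometer: 1.39×10⁻⁶ / 0.315 = 4.413×10⁻⁶ mol.
Φ(unknown) = 1.58×10⁻⁷ / 4.413×10⁻⁶ = 0.036.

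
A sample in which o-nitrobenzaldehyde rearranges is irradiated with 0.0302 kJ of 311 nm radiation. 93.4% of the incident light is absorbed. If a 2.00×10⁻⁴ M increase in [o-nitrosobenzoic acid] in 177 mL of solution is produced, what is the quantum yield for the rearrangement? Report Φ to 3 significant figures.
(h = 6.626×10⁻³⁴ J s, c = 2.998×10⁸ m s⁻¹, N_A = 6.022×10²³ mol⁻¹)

Φ = 0.483

Product: (2.00×10⁻⁴ M)(0.177 L) = 3.540×10⁻⁵ mol.
Photon energy at 311 nm: hc/λ = (6.626×10⁻³⁴)(2.998×10⁸)/(311×10⁻⁹) = 6.387×10⁻¹⁹ J.
Incident energy: 0.0302 kJ = 30.2 J.
Photons incident: 30.2 / 6.387×10⁻¹⁹ = 4.728×10¹⁹, i.e. 4.728×10¹⁹/6.022×10²³ = 7.851×10⁻⁵ mol.
Photons absorbed: 0.934 × 7.851×10⁻⁵ = 7.333×10⁻⁵ mol.
Φ = 3.540×10⁻⁵ mol / 7.333×10⁻⁵ mol photons = 0.483.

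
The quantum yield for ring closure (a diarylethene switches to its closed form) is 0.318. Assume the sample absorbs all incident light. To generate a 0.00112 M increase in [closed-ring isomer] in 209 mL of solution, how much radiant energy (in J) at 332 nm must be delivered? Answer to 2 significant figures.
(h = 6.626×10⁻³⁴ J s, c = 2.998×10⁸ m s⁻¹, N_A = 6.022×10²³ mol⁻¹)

Product: (0.00112 M)(0.209 L) = 2.341×10⁻⁴ mol.
Photons that must be absorbed: 2.341×10⁻⁴ / 0.318 = 7.362×10⁻⁴ mol.
Photon energy: hc/λ = 5.983×10⁻¹⁹ J; per mole, 3.603×10⁵ J mol⁻¹.
Energy required: 7.362×10⁻⁴ × 3.603×10⁵ = 270 J.

270 J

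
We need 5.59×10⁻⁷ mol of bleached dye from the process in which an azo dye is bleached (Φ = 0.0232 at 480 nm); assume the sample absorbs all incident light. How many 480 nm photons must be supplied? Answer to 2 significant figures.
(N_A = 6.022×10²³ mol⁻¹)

Photons that must be absorbed: 5.59×10⁻⁷ / 0.0232 = 2.409×10⁻⁵ mol.
Photon count: 2.409×10⁻⁵ × 6.022×10²³ = 1.5×10¹⁹.

1.5×10¹⁹ photons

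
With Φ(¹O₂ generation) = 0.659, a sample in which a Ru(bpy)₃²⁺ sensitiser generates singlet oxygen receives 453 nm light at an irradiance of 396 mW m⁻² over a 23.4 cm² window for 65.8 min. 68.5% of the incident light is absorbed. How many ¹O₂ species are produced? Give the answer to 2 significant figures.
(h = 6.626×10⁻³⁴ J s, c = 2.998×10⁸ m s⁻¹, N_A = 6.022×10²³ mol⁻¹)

3.8×10¹⁸ species

Photon energy at 453 nm: hc/λ = (6.626×10⁻³⁴)(2.998×10⁸)/(453×10⁻⁹) = 4.385×10⁻¹⁹ J.
Energy delivered: (396 mW m⁻²)(23.4×10⁻⁴ m²)(3948 s) = 3.658 J.
Photons incident: 3.658 / 4.385×10⁻¹⁹ = 8.342×10¹⁸, i.e. 8.342×10¹⁸/6.022×10²³ = 1.385×10⁻⁵ mol.
Photons absorbed: 0.685 × 1.385×10⁻⁵ = 9.487×10⁻⁶ mol.
Product: Φ × n_abs = 0.659 × 9.487×10⁻⁶ = 6.252×10⁻⁶ mol.
As a count: 6.252×10⁻⁶ × 6.022×10²³ = 3.8×10¹⁸.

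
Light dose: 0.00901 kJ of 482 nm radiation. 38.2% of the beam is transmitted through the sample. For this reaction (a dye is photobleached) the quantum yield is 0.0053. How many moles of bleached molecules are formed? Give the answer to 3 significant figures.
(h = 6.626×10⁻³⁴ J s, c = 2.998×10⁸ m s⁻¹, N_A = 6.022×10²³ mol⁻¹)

Photon energy at 482 nm: hc/λ = (6.626×10⁻³⁴)(2.998×10⁸)/(482×10⁻⁹) = 4.121×10⁻¹⁹ J.
Incident energy: 0.00901 kJ = 9.01 J.
Photons incident: 9.01 / 4.121×10⁻¹⁹ = 2.186×10¹⁹, i.e. 2.186×10¹⁹/6.022×10²³ = 3.630×10⁻⁵ mol.
Fraction absorbed: 1 − 38.2/100 = 0.6180.
Photons absorbed: 0.6180 × 3.630×10⁻⁵ = 2.243×10⁻⁵ mol.
Product: Φ × n_abs = 0.0053 × 2.243×10⁻⁵ = 1.189×10⁻⁷ mol.

1.19×10⁻⁷ mol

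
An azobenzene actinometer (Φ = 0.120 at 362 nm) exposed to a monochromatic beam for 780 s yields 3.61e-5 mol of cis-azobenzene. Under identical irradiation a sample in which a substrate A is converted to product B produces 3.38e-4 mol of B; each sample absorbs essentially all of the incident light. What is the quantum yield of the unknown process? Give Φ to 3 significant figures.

Photons absorbed by the actinometer: 3.61e-5 / 0.120 = 3.008e-4 mol.
Φ(unknown) = 3.38e-4 / 3.008e-4 = 1.12.

Φ = 1.12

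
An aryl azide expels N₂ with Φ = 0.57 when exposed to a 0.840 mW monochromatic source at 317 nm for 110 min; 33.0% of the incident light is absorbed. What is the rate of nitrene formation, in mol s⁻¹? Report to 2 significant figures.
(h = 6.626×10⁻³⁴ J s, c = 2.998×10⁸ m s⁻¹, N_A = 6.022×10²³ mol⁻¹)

4.2×10⁻¹⁰ mol s⁻¹

Photon energy at 317 nm: hc/λ = (6.626×10⁻³⁴)(2.998×10⁸)/(317×10⁻⁹) = 6.266×10⁻¹⁹ J.
Energy delivered: (0.840 mW)(6600 s) = 5.544 J.
Photons incident: 5.544 / 6.266×10⁻¹⁹ = 8.848×10¹⁸, i.e. 8.848×10¹⁸/6.022×10²³ = 1.469×10⁻⁵ mol.
Photons absorbed: 0.330 × 1.469×10⁻⁵ = 4.848×10⁻⁶ mol.
Product formed: 0.57 × 4.848×10⁻⁶ = 2.763×10⁻⁶ mol.
Rate: 2.763×10⁻⁶ / 6600 s = 4.2×10⁻¹⁰ mol s⁻¹.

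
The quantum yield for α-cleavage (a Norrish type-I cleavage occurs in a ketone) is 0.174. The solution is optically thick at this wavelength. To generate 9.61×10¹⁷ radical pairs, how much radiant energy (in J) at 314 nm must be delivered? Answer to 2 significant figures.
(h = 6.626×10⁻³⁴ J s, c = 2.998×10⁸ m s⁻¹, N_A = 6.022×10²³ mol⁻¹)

3.5 J

Product: 9.61×10¹⁷ / 6.022×10²³ = 1.596×10⁻⁶ mol.
Photons that must be absorbed: 1.596×10⁻⁶ / 0.174 = 9.172×10⁻⁶ mol.
Photon energy: hc/λ = 6.326×10⁻¹⁹ J; per mole, 3.810×10⁵ J mol⁻¹.
Energy required: 9.172×10⁻⁶ × 3.810×10⁵ = 3.5 J.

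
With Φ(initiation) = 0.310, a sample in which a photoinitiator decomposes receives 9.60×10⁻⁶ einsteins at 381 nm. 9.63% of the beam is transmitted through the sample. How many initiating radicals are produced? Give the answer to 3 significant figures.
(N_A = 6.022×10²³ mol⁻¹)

Fraction absorbed: 1 − 9.63/100 = 0.9037.
Photons absorbed: 0.9037 × 9.60×10⁻⁶ = 8.676×10⁻⁶ mol.
Product: Φ × n_abs = 0.310 × 8.676×10⁻⁶ = 2.690×10⁻⁶ mol.
As a count: 2.690×10⁻⁶ × 6.022×10²³ = 1.62×10¹⁸.

1.62×10¹⁸ initiating radicals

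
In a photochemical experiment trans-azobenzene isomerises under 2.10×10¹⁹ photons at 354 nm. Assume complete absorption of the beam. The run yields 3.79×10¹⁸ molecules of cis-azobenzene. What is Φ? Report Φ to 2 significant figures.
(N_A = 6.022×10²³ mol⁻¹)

Φ = 0.18

Product: 3.79×10¹⁸ / 6.022×10²³ = 6.294×10⁻⁶ mol.
Moles of photons: 2.10×10¹⁹ / 6.022×10²³ = 3.487×10⁻⁵ mol.
Φ = 6.294×10⁻⁶ mol / 3.487×10⁻⁵ mol photons = 0.18.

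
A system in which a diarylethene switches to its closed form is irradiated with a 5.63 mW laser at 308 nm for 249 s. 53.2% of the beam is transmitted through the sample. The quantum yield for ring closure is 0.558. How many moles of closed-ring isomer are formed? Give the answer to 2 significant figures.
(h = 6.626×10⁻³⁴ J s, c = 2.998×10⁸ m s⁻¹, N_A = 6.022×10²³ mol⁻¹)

9.4×10⁻⁷ mol

Photon energy at 308 nm: hc/λ = (6.626×10⁻³⁴)(2.998×10⁸)/(308×10⁻⁹) = 6.450×10⁻¹⁹ J.
Energy delivered: (5.63 mW)(249 s) = 1.402 J.
Photons incident: 1.402 / 6.450×10⁻¹⁹ = 2.174×10¹⁸, i.e. 2.174×10¹⁸/6.022×10²³ = 3.610×10⁻⁶ mol.
Fraction absorbed: 1 − 53.2/100 = 0.4680.
Photons absorbed: 0.4680 × 3.610×10⁻⁶ = 1.689×10⁻⁶ mol.
Product: Φ × n_abs = 0.558 × 1.689×10⁻⁶ = 9.425×10⁻⁷ mol.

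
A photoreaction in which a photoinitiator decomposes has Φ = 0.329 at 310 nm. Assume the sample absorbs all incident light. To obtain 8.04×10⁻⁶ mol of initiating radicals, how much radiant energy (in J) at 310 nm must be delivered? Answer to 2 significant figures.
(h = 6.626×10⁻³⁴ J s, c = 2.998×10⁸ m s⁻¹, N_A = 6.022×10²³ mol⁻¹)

9.4 J

Photons that must be absorbed: 8.04×10⁻⁶ / 0.329 = 2.444×10⁻⁵ mol.
Photon energy: hc/λ = 6.408×10⁻¹⁹ J; per mole, 3.859×10⁵ J mol⁻¹.
Energy required: 2.444×10⁻⁵ × 3.859×10⁵ = 9.4 J.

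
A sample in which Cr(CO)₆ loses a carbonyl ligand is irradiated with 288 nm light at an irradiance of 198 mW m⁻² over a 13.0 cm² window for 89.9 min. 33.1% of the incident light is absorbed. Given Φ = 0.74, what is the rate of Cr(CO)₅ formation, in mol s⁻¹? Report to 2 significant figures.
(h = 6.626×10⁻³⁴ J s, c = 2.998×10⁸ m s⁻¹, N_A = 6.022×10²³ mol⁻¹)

Photon energy at 288 nm: hc/λ = (6.626×10⁻³⁴)(2.998×10⁸)/(288×10⁻⁹) = 6.897×10⁻¹⁹ J.
Energy delivered: (198 mW m⁻²)(13.0×10⁻⁴ m²)(5394 s) = 1.388 J.
Photons incident: 1.388 / 6.897×10⁻¹⁹ = 2.012×10¹⁸, i.e. 2.012×10¹⁸/6.022×10²³ = 3.341×10⁻⁶ mol.
Photons absorbed: 0.331 × 3.341×10⁻⁶ = 1.106×10⁻⁶ mol.
Product formed: 0.74 × 1.106×10⁻⁶ = 8.184×10⁻⁷ mol.
Rate: 8.184×10⁻⁷ / 5394 s = 1.5×10⁻¹⁰ mol s⁻¹.

1.5×10⁻¹⁰ mol s⁻¹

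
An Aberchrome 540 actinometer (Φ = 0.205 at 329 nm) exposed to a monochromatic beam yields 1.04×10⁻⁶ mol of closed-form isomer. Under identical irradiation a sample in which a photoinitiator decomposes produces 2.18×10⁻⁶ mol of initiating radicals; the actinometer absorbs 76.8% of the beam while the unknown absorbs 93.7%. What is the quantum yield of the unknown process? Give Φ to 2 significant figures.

Φ = 0.35

Photons absorbed by the actinometer: 1.04×10⁻⁶ / 0.205 = 5.073×10⁻⁶ mol.
Incident flux: 5.073×10⁻⁶ / 0.768 = 6.605×10⁻⁶ einstein.
Absorbed by unknown: 0.937 × 6.605×10⁻⁶ = 6.189×10⁻⁶ mol.
Φ(unknown) = 2.18×10⁻⁶ / 6.189×10⁻⁶ = 0.35.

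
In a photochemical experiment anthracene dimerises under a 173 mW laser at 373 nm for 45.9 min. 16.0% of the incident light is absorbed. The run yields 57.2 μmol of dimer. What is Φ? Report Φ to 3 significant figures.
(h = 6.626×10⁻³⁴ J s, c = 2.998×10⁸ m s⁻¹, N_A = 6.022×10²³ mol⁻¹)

Product: 57.2 μmol = 5.72×10⁻⁵ mol.
Photon energy at 373 nm: hc/λ = (6.626×10⁻³⁴)(2.998×10⁸)/(373×10⁻⁹) = 5.326×10⁻¹⁹ J.
Energy delivered: (173 mW)(2754 s) = 476.4 J.
Photons incident: 476.4 / 5.326×10⁻¹⁹ = 8.945×10²⁰, i.e. 8.945×10²⁰/6.022×10²³ = 0.001485 mol.
Photons absorbed: 0.160 × 0.001485 = 2.376×10⁻⁴ mol.
Φ = 5.72×10⁻⁵ mol / 2.376×10⁻⁴ mol photons = 0.241.

Φ = 0.241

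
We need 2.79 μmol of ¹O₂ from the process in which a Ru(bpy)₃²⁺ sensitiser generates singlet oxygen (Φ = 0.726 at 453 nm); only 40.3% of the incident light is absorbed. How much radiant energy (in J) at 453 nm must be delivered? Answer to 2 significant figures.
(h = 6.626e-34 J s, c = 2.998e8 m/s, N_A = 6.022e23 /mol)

2.5 J

Product: 2.79 μmol = 2.79e-6 mol.
Photons that must be absorbed: 2.79e-6 / 0.726 = 3.843e-6 mol.
Incident photons needed: 3.843e-6 / 0.403 = 9.536e-6 mol.
Photon energy: hc/λ = 4.385e-19 J; per mole, 2.641e5 J mol⁻¹.
Energy required: 9.536e-6 × 2.641e5 = 2.5 J.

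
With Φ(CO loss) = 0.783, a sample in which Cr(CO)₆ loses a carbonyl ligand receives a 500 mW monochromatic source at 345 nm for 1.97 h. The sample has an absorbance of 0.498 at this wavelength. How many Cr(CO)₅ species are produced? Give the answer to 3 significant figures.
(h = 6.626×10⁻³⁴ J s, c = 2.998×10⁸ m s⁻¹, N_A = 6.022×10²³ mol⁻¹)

3.29×10²¹ species

Photon energy at 345 nm: hc/λ = (6.626×10⁻³⁴)(2.998×10⁸)/(345×10⁻⁹) = 5.758×10⁻¹⁹ J.
Energy delivered: (500 mW)(7092 s) = 3546 J.
Photons incident: 3546 / 5.758×10⁻¹⁹ = 6.158×10²¹, i.e. 6.158×10²¹/6.022×10²³ = 0.01023 mol.
Fraction absorbed: 1 − 10^(−0.498) = 0.6823.
Photons absorbed: 0.6823 × 0.01023 = 0.006980 mol.
Product: Φ × n_abs = 0.783 × 0.006980 = 0.005465 mol.
As a count: 0.005465 × 6.022×10²³ = 3.29×10²¹.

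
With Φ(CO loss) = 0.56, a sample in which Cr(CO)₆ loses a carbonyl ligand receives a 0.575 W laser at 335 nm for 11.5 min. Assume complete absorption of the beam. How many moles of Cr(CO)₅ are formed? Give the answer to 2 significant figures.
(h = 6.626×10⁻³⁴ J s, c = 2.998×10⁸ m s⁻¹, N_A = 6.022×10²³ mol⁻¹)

6.2×10⁻⁴ mol

Photon energy at 335 nm: hc/λ = (6.626×10⁻³⁴)(2.998×10⁸)/(335×10⁻⁹) = 5.930×10⁻¹⁹ J.
Energy delivered: (0.575 W)(690 s) = 396.7 J.
Photons incident: 396.7 / 5.930×10⁻¹⁹ = 6.690×10²⁰, i.e. 6.690×10²⁰/6.022×10²³ = 0.001111 mol.
Product: Φ × n_abs = 0.56 × 0.001111 = 6.222×10⁻⁴ mol.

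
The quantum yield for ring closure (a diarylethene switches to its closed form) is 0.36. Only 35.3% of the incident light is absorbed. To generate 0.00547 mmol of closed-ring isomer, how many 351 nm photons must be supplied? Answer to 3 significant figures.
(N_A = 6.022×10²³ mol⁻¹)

Product: 0.00547 mmol = 5.47×10⁻⁶ mol.
Photons that must be absorbed: 5.47×10⁻⁶ / 0.36 = 1.519×10⁻⁵ mol.
Incident photons needed: 1.519×10⁻⁵ / 0.353 = 4.303×10⁻⁵ mol.
Photon count: 4.303×10⁻⁵ × 6.022×10²³ = 2.59×10¹⁹.

2.59×10¹⁹ photons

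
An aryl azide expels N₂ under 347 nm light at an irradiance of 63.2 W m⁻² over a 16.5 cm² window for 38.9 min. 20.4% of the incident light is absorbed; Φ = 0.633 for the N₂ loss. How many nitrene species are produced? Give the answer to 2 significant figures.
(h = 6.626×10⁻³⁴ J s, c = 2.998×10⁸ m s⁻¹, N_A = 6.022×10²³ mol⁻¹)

Photon energy at 347 nm: hc/λ = (6.626×10⁻³⁴)(2.998×10⁸)/(347×10⁻⁹) = 5.725×10⁻¹⁹ J.
Energy delivered: (63.2 W m⁻²)(16.5×10⁻⁴ m²)(2334 s) = 243.4 J.
Photons incident: 243.4 / 5.725×10⁻¹⁹ = 4.252×10²⁰, i.e. 4.252×10²⁰/6.022×10²³ = 7.061×10⁻⁴ mol.
Photons absorbed: 0.204 × 7.061×10⁻⁴ = 1.440×10⁻⁴ mol.
Product: Φ × n_abs = 0.633 × 1.440×10⁻⁴ = 9.115×10⁻⁵ mol.
As a count: 9.115×10⁻⁵ × 6.022×10²³ = 5.5×10¹⁹.

5.5×10¹⁹ species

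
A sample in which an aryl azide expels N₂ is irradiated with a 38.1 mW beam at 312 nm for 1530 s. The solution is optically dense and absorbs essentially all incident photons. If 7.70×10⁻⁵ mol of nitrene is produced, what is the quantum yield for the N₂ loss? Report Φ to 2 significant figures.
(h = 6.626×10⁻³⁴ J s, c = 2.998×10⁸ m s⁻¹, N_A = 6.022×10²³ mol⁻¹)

Φ = 0.51

Photon energy at 312 nm: hc/λ = (6.626×10⁻³⁴)(2.998×10⁸)/(312×10⁻⁹) = 6.367×10⁻¹⁹ J.
Energy delivered: (38.1 mW)(1530 s) = 58.29 J.
Photons incident: 58.29 / 6.367×10⁻¹⁹ = 9.155×10¹⁹, i.e. 9.155×10¹⁹/6.022×10²³ = 1.520×10⁻⁴ mol.
Φ = 7.70×10⁻⁵ mol / 1.520×10⁻⁴ mol photons = 0.51.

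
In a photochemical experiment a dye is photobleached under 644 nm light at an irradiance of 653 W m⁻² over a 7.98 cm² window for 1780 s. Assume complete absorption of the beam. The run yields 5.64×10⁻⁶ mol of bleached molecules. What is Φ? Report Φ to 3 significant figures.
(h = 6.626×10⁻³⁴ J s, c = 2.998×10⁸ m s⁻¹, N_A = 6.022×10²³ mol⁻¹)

Photon energy at 644 nm: hc/λ = (6.626×10⁻³⁴)(2.998×10⁸)/(644×10⁻⁹) = 3.085×10⁻¹⁹ J.
Energy delivered: (653 W m⁻²)(7.98×10⁻⁴ m²)(1780 s) = 927.5 J.
Photons incident: 927.5 / 3.085×10⁻¹⁹ = 3.006×10²¹, i.e. 3.006×10²¹/6.022×10²³ = 0.004992 mol.
Φ = 5.64×10⁻⁶ mol / 0.004992 mol photons = 0.00113.

Φ = 0.00113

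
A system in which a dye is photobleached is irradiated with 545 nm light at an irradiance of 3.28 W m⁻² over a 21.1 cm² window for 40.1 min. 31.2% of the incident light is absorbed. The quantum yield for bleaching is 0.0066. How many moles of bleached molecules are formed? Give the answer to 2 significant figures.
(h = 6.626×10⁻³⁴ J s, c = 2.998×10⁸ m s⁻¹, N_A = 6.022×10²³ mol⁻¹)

1.6×10⁻⁷ mol

Photon energy at 545 nm: hc/λ = (6.626×10⁻³⁴)(2.998×10⁸)/(545×10⁻⁹) = 3.645×10⁻¹⁹ J.
Energy delivered: (3.28 W m⁻²)(21.1×10⁻⁴ m²)(2406 s) = 16.65 J.
Photons incident: 16.65 / 3.645×10⁻¹⁹ = 4.568×10¹⁹, i.e. 4.568×10¹⁹/6.022×10²³ = 7.586×10⁻⁵ mol.
Photons absorbed: 0.312 × 7.586×10⁻⁵ = 2.367×10⁻⁵ mol.
Product: Φ × n_abs = 0.0066 × 2.367×10⁻⁵ = 1.562×10⁻⁷ mol.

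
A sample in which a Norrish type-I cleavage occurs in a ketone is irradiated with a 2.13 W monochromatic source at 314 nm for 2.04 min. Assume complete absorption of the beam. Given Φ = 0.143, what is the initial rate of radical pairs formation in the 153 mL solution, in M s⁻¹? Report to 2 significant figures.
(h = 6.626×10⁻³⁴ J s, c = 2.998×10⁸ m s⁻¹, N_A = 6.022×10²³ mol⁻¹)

5.2×10⁻⁶ M s⁻¹

Photon energy at 314 nm: hc/λ = (6.626×10⁻³⁴)(2.998×10⁸)/(314×10⁻⁹) = 6.326×10⁻¹⁹ J.
Energy delivered: (2.13 W)(122.4 s) = 260.7 J.
Photons incident: 260.7 / 6.326×10⁻¹⁹ = 4.121×10²⁰, i.e. 4.121×10²⁰/6.022×10²³ = 6.843×10⁻⁴ mol.
Product formed: 0.143 × 6.843×10⁻⁴ = 9.785×10⁻⁵ mol.
Rate: 9.785×10⁻⁵ mol / (122.4 s × 0.153 L) = 5.2×10⁻⁶ M s⁻¹.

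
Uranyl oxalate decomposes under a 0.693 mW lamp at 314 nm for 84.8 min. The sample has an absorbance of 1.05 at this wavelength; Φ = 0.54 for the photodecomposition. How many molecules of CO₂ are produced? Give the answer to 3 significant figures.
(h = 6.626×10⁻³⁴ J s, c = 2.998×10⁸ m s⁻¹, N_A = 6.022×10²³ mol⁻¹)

Photon energy at 314 nm: hc/λ = (6.626×10⁻³⁴)(2.998×10⁸)/(314×10⁻⁹) = 6.326×10⁻¹⁹ J.
Energy delivered: (0.693 mW)(5088 s) = 3.526 J.
Photons incident: 3.526 / 6.326×10⁻¹⁹ = 5.574×10¹⁸, i.e. 5.574×10¹⁸/6.022×10²³ = 9.256×10⁻⁶ mol.
Fraction absorbed: 1 − 10^(−1.05) = 0.9109.
Photons absorbed: 0.9109 × 9.256×10⁻⁶ = 8.431×10⁻⁶ mol.
Product: Φ × n_abs = 0.54 × 8.431×10⁻⁶ = 4.553×10⁻⁶ mol.
As a count: 4.553×10⁻⁶ × 6.022×10²³ = 2.74×10¹⁸.

2.74×10¹⁸ molecules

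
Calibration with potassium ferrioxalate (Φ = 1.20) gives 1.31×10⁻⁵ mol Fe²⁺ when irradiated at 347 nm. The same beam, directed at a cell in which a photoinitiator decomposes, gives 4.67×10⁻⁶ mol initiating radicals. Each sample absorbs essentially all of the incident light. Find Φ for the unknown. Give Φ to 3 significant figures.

Φ = 0.428

Photons absorbed by the actinometer: 1.31×10⁻⁵ / 1.20 = 1.092×10⁻⁵ mol.
Φ(unknown) = 4.67×10⁻⁶ / 1.092×10⁻⁵ = 0.428.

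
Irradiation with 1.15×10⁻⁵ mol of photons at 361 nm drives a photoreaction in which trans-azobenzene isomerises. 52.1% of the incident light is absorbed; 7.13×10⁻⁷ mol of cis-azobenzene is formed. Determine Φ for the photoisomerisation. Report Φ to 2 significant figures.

Φ = 0.12

Photons absorbed: 0.521 × 1.15×10⁻⁵ = 5.992×10⁻⁶ mol.
Φ = 7.13×10⁻⁷ mol / 5.992×10⁻⁶ mol photons = 0.12.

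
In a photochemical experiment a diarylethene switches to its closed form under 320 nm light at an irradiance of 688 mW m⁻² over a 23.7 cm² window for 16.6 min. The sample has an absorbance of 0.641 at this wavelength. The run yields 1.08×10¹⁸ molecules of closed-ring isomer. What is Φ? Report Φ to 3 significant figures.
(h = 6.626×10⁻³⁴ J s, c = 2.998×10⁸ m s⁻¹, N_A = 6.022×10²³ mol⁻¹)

Φ = 0.535

Product: 1.08×10¹⁸ / 6.022×10²³ = 1.793×10⁻⁶ mol.
Photon energy at 320 nm: hc/λ = (6.626×10⁻³⁴)(2.998×10⁸)/(320×10⁻⁹) = 6.208×10⁻¹⁹ J.
Energy delivered: (688 mW m⁻²)(23.7×10⁻⁴ m²)(996 s) = 1.624 J.
Photons incident: 1.624 / 6.208×10⁻¹⁹ = 2.616×10¹⁸, i.e. 2.616×10¹⁸/6.022×10²³ = 4.344×10⁻⁶ mol.
Fraction absorbed: 1 − 10^(−0.641) = 0.7714.
Photons absorbed: 0.7714 × 4.344×10⁻⁶ = 3.351×10⁻⁶ mol.
Φ = 1.793×10⁻⁶ mol / 3.351×10⁻⁶ mol photons = 0.535.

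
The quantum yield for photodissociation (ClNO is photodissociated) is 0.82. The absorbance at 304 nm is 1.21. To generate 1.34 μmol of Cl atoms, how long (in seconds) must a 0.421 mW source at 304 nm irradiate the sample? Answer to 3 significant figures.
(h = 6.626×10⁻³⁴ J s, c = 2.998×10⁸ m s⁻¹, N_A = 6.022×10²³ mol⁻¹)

Product: 1.34 μmol = 1.34×10⁻⁶ mol.
Photons that must be absorbed: 1.34×10⁻⁶ / 0.82 = 1.634×10⁻⁶ mol.
Fraction absorbed: 1 − 10^(−1.21) = 0.9383.
Incident photons needed: 1.634×10⁻⁶ / 0.9383 = 1.741×10⁻⁶ mol.
Photon energy: hc/λ = 6.534×10⁻¹⁹ J; per mole, 3.935×10⁵ J mol⁻¹.
Energy required: 1.741×10⁻⁶ × 3.935×10⁵ = 0.6851 J.
Time: 0.6851 J / 0.000421 W = 1630 s.

t ≈ 1630 s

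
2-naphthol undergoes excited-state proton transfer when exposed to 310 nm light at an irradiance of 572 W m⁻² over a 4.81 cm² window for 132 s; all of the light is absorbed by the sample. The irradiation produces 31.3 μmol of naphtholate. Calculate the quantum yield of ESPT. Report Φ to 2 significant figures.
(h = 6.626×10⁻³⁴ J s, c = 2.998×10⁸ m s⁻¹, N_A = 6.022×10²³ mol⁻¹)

Φ = 0.33

Product: 31.3 μmol = 3.13×10⁻⁵ mol.
Photon energy at 310 nm: hc/λ = (6.626×10⁻³⁴)(2.998×10⁸)/(310×10⁻⁹) = 6.408×10⁻¹⁹ J.
Energy delivered: (572 W m⁻²)(4.81×10⁻⁴ m²)(132 s) = 36.32 J.
Photons incident: 36.32 / 6.408×10⁻¹⁹ = 5.668×10¹⁹, i.e. 5.668×10¹⁹/6.022×10²³ = 9.412×10⁻⁵ mol.
Φ = 3.13×10⁻⁵ mol / 9.412×10⁻⁵ mol photons = 0.33.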